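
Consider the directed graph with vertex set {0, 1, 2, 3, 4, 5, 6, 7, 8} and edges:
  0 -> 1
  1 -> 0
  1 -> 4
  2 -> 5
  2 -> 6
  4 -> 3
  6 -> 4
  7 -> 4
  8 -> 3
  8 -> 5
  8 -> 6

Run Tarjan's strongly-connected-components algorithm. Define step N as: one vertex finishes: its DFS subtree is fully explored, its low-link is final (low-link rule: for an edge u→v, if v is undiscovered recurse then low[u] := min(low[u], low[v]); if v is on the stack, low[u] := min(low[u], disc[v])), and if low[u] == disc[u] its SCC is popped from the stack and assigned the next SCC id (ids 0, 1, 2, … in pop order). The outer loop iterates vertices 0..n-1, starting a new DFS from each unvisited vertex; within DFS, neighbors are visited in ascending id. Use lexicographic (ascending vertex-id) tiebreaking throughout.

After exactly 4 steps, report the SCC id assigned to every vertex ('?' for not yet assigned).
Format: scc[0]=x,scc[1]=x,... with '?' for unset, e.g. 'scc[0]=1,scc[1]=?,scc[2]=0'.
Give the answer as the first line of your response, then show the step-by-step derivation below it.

scc[0]=2,scc[1]=2,scc[2]=?,scc[3]=0,scc[4]=1,scc[5]=?,scc[6]=?,scc[7]=?,scc[8]=?

step 1: low=(low[0]=0,low[1]=0,low[2]=?,low[3]=3,low[4]=2,low[5]=?,low[6]=?,low[7]=?,low[8]=?); scc=(scc[0]=?,scc[1]=?,scc[2]=?,scc[3]=0,scc[4]=?,scc[5]=?,scc[6]=?,scc[7]=?,scc[8]=?)
step 2: low=(low[0]=0,low[1]=0,low[2]=?,low[3]=3,low[4]=2,low[5]=?,low[6]=?,low[7]=?,low[8]=?); scc=(scc[0]=?,scc[1]=?,scc[2]=?,scc[3]=0,scc[4]=1,scc[5]=?,scc[6]=?,scc[7]=?,scc[8]=?)
step 3: low=(low[0]=0,low[1]=0,low[2]=?,low[3]=3,low[4]=2,low[5]=?,low[6]=?,low[7]=?,low[8]=?); scc=(scc[0]=?,scc[1]=?,scc[2]=?,scc[3]=0,scc[4]=1,scc[5]=?,scc[6]=?,scc[7]=?,scc[8]=?)
step 4: low=(low[0]=0,low[1]=0,low[2]=?,low[3]=3,low[4]=2,low[5]=?,low[6]=?,low[7]=?,low[8]=?); scc=(scc[0]=2,scc[1]=2,scc[2]=?,scc[3]=0,scc[4]=1,scc[5]=?,scc[6]=?,scc[7]=?,scc[8]=?)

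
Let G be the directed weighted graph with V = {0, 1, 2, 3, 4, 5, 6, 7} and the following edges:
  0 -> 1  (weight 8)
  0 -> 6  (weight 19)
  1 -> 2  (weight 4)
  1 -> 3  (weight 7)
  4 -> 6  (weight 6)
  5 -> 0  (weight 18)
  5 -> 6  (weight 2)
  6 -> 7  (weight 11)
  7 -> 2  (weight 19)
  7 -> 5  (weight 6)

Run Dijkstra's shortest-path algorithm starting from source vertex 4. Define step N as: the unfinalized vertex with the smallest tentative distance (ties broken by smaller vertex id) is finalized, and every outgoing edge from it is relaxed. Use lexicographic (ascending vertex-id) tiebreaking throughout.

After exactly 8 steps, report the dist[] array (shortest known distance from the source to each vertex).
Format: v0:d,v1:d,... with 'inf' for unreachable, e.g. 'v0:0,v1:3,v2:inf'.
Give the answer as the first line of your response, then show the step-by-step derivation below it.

v0:41,v1:49,v2:36,v3:56,v4:0,v5:23,v6:6,v7:17

step 1: dist = v0:inf,v1:inf,v2:inf,v3:inf,v4:0,v5:inf,v6:6,v7:inf
step 2: dist = v0:inf,v1:inf,v2:inf,v3:inf,v4:0,v5:inf,v6:6,v7:17
step 3: dist = v0:inf,v1:inf,v2:36,v3:inf,v4:0,v5:23,v6:6,v7:17
step 4: dist = v0:41,v1:inf,v2:36,v3:inf,v4:0,v5:23,v6:6,v7:17
step 5: dist = v0:41,v1:inf,v2:36,v3:inf,v4:0,v5:23,v6:6,v7:17
step 6: dist = v0:41,v1:49,v2:36,v3:inf,v4:0,v5:23,v6:6,v7:17
step 7: dist = v0:41,v1:49,v2:36,v3:56,v4:0,v5:23,v6:6,v7:17
step 8: dist = v0:41,v1:49,v2:36,v3:56,v4:0,v5:23,v6:6,v7:17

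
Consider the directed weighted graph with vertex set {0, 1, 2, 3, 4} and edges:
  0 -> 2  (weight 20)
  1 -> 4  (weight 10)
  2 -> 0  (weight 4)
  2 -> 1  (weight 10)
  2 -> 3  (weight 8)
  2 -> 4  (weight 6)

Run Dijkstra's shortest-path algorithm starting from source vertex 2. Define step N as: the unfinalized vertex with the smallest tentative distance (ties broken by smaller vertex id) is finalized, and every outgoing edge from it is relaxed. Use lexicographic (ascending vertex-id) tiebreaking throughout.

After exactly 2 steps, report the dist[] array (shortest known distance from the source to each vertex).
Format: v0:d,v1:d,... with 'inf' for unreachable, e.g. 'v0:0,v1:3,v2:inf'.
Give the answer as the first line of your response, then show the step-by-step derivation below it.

v0:4,v1:10,v2:0,v3:8,v4:6

step 1: dist = v0:4,v1:10,v2:0,v3:8,v4:6
step 2: dist = v0:4,v1:10,v2:0,v3:8,v4:6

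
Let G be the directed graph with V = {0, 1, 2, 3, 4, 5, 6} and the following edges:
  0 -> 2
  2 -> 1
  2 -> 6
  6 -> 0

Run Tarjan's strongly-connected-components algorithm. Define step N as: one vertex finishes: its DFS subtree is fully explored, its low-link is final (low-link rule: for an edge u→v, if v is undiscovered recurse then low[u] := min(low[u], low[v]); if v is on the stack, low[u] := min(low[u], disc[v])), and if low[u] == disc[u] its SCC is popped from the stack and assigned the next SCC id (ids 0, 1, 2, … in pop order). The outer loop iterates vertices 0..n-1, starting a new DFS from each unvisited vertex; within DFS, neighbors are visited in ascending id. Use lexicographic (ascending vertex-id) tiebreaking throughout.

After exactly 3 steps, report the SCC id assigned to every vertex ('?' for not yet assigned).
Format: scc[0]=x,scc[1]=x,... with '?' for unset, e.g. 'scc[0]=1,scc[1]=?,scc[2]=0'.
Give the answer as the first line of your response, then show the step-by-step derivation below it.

scc[0]=?,scc[1]=0,scc[2]=?,scc[3]=?,scc[4]=?,scc[5]=?,scc[6]=?

step 1: low=(low[0]=0,low[1]=2,low[2]=1,low[3]=?,low[4]=?,low[5]=?,low[6]=?); scc=(scc[0]=?,scc[1]=0,scc[2]=?,scc[3]=?,scc[4]=?,scc[5]=?,scc[6]=?)
step 2: low=(low[0]=0,low[1]=2,low[2]=1,low[3]=?,low[4]=?,low[5]=?,low[6]=0); scc=(scc[0]=?,scc[1]=0,scc[2]=?,scc[3]=?,scc[4]=?,scc[5]=?,scc[6]=?)
step 3: low=(low[0]=0,low[1]=2,low[2]=0,low[3]=?,low[4]=?,low[5]=?,low[6]=0); scc=(scc[0]=?,scc[1]=0,scc[2]=?,scc[3]=?,scc[4]=?,scc[5]=?,scc[6]=?)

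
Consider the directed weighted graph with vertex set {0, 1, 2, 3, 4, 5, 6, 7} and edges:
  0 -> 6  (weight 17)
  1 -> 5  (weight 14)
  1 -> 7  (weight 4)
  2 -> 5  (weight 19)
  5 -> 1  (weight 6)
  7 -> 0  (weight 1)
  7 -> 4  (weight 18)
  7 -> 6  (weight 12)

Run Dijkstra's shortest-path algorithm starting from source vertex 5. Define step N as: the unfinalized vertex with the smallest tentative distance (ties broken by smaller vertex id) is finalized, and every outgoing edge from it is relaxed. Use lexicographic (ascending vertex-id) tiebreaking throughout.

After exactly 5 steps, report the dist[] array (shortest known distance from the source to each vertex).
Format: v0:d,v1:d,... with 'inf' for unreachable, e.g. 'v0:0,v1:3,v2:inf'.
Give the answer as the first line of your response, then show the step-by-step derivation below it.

v0:11,v1:6,v2:inf,v3:inf,v4:28,v5:0,v6:22,v7:10

step 1: dist = v0:inf,v1:6,v2:inf,v3:inf,v4:inf,v5:0,v6:inf,v7:inf
step 2: dist = v0:inf,v1:6,v2:inf,v3:inf,v4:inf,v5:0,v6:inf,v7:10
step 3: dist = v0:11,v1:6,v2:inf,v3:inf,v4:28,v5:0,v6:22,v7:10
step 4: dist = v0:11,v1:6,v2:inf,v3:inf,v4:28,v5:0,v6:22,v7:10
step 5: dist = v0:11,v1:6,v2:inf,v3:inf,v4:28,v5:0,v6:22,v7:10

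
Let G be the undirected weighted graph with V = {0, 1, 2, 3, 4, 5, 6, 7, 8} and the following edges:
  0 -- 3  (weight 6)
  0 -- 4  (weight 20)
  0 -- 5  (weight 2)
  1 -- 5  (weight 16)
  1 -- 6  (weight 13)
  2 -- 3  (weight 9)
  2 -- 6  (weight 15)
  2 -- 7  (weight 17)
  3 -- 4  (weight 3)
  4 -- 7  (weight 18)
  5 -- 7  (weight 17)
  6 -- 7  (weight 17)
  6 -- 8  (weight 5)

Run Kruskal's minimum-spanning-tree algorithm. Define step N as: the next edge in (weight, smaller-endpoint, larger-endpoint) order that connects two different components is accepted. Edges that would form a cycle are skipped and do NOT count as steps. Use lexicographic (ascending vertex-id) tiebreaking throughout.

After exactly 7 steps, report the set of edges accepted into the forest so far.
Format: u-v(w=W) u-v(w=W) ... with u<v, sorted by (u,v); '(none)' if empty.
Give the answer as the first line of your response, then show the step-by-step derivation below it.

0-3(w=6) 0-5(w=2) 1-6(w=13) 2-3(w=9) 2-6(w=15) 3-4(w=3) 6-8(w=5)

step 1: add edge 0-5 (w=2); MST = {0-5(w=2)}
step 2: add edge 3-4 (w=3); MST = {0-5(w=2) 3-4(w=3)}
step 3: add edge 6-8 (w=5); MST = {0-5(w=2) 3-4(w=3) 6-8(w=5)}
step 4: add edge 0-3 (w=6); MST = {0-3(w=6) 0-5(w=2) 3-4(w=3) 6-8(w=5)}
step 5: add edge 2-3 (w=9); MST = {0-3(w=6) 0-5(w=2) 2-3(w=9) 3-4(w=3) 6-8(w=5)}
step 6: add edge 1-6 (w=13); MST = {0-3(w=6) 0-5(w=2) 1-6(w=13) 2-3(w=9) 3-4(w=3) 6-8(w=5)}
step 7: add edge 2-6 (w=15); MST = {0-3(w=6) 0-5(w=2) 1-6(w=13) 2-3(w=9) 2-6(w=15) 3-4(w=3) 6-8(w=5)}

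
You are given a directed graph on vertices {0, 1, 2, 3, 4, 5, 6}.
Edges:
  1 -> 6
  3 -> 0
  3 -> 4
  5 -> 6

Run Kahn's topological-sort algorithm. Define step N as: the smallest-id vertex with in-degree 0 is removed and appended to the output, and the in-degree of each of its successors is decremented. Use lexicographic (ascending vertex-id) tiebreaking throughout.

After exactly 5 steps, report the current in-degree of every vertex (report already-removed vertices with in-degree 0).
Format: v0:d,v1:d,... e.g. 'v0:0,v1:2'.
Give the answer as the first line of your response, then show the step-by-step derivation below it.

v0:0,v1:0,v2:0,v3:0,v4:0,v5:0,v6:1

step 1: output 1; order=[1]; indeg=(1,0,0,0,1,0,1)
step 2: output 2; order=[1,2]; indeg=(1,0,0,0,1,0,1)
step 3: output 3; order=[1,2,3]; indeg=(0,0,0,0,0,0,1)
step 4: output 0; order=[1,2,3,0]; indeg=(0,0,0,0,0,0,1)
step 5: output 4; order=[1,2,3,0,4]; indeg=(0,0,0,0,0,0,1)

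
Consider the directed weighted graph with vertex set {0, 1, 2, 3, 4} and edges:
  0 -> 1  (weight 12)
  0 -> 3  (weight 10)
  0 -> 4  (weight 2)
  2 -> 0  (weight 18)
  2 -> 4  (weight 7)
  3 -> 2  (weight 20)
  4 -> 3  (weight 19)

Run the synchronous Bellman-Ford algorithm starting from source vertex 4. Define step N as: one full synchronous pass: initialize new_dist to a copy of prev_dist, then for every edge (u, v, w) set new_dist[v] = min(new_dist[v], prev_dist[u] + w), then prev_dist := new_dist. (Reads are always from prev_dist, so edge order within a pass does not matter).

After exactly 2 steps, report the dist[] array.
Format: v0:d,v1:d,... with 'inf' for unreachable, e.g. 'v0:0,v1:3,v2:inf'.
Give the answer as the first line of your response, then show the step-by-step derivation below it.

v0:inf,v1:inf,v2:39,v3:19,v4:0

step 1: dist = v0:inf,v1:inf,v2:inf,v3:19,v4:0
step 2: dist = v0:inf,v1:inf,v2:39,v3:19,v4:0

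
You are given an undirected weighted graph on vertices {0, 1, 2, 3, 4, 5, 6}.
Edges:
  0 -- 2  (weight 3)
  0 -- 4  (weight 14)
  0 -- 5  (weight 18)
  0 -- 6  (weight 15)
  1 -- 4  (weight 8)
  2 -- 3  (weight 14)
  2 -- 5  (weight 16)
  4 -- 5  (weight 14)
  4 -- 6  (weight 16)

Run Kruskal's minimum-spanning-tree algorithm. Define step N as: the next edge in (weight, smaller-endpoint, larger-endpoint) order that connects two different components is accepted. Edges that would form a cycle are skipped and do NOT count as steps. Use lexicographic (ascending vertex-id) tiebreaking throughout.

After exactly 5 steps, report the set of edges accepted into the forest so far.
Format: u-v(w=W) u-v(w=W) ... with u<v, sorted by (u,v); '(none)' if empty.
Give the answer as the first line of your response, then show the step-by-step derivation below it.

0-2(w=3) 0-4(w=14) 1-4(w=8) 2-3(w=14) 4-5(w=14)

step 1: add edge 0-2 (w=3); MST = {0-2(w=3)}
step 2: add edge 1-4 (w=8); MST = {0-2(w=3) 1-4(w=8)}
step 3: add edge 0-4 (w=14); MST = {0-2(w=3) 0-4(w=14) 1-4(w=8)}
step 4: add edge 2-3 (w=14); MST = {0-2(w=3) 0-4(w=14) 1-4(w=8) 2-3(w=14)}
step 5: add edge 4-5 (w=14); MST = {0-2(w=3) 0-4(w=14) 1-4(w=8) 2-3(w=14) 4-5(w=14)}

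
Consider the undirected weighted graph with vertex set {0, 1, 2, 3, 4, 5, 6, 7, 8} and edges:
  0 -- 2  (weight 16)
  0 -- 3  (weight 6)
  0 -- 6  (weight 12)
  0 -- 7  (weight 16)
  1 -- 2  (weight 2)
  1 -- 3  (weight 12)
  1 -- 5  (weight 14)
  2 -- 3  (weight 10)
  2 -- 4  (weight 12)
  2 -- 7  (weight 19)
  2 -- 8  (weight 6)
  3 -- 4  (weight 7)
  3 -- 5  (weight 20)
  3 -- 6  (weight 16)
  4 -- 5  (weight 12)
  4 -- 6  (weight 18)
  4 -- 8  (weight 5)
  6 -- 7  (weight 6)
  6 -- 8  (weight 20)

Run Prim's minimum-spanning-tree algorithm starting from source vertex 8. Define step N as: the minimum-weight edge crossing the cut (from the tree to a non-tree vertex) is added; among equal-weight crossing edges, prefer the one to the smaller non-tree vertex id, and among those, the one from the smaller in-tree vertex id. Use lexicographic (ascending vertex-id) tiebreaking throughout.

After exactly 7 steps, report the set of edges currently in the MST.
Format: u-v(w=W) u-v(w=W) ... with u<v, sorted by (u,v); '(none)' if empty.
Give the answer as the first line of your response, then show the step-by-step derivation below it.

0-3(w=6) 0-6(w=12) 1-2(w=2) 2-8(w=6) 3-4(w=7) 4-5(w=12) 4-8(w=5)

step 1: add edge 4-8 (w=5); MST = {4-8(w=5)}
step 2: add edge 2-8 (w=6); MST = {2-8(w=6) 4-8(w=5)}
step 3: add edge 1-2 (w=2); MST = {1-2(w=2) 2-8(w=6) 4-8(w=5)}
step 4: add edge 3-4 (w=7); MST = {1-2(w=2) 2-8(w=6) 3-4(w=7) 4-8(w=5)}
step 5: add edge 0-3 (w=6); MST = {0-3(w=6) 1-2(w=2) 2-8(w=6) 3-4(w=7) 4-8(w=5)}
step 6: add edge 4-5 (w=12); MST = {0-3(w=6) 1-2(w=2) 2-8(w=6) 3-4(w=7) 4-5(w=12) 4-8(w=5)}
step 7: add edge 0-6 (w=12); MST = {0-3(w=6) 0-6(w=12) 1-2(w=2) 2-8(w=6) 3-4(w=7) 4-5(w=12) 4-8(w=5)}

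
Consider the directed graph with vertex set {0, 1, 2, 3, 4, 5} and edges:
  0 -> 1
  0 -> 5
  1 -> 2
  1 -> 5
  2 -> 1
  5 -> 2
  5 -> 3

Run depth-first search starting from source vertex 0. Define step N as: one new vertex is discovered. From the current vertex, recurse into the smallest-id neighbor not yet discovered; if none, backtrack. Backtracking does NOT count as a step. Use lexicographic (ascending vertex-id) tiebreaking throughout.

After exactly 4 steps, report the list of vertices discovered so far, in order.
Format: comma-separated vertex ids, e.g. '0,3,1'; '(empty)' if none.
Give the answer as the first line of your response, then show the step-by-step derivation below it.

0,1,2,5

step 1: discover 0; path=0; order=0
step 2: discover 1; path=0>1; order=0,1
step 3: discover 2; path=0>1>2; order=0,1,2
step 4: discover 5; path=0>1>5; order=0,1,2,5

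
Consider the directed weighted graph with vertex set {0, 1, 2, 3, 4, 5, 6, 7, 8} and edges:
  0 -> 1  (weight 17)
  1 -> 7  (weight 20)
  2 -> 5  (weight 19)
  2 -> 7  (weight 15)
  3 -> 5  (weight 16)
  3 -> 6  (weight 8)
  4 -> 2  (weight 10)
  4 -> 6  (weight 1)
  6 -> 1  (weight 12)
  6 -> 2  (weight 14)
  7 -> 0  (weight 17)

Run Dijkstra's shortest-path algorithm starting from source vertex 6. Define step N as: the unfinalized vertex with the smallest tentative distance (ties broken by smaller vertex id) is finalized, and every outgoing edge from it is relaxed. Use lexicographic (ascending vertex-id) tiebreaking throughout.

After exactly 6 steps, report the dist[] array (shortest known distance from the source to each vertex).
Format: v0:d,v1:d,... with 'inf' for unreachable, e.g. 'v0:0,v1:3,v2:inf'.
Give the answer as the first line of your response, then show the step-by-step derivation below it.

v0:46,v1:12,v2:14,v3:inf,v4:inf,v5:33,v6:0,v7:29,v8:inf

step 1: dist = v0:inf,v1:12,v2:14,v3:inf,v4:inf,v5:inf,v6:0,v7:inf,v8:inf
step 2: dist = v0:inf,v1:12,v2:14,v3:inf,v4:inf,v5:inf,v6:0,v7:32,v8:inf
step 3: dist = v0:inf,v1:12,v2:14,v3:inf,v4:inf,v5:33,v6:0,v7:29,v8:inf
step 4: dist = v0:46,v1:12,v2:14,v3:inf,v4:inf,v5:33,v6:0,v7:29,v8:inf
step 5: dist = v0:46,v1:12,v2:14,v3:inf,v4:inf,v5:33,v6:0,v7:29,v8:inf
step 6: dist = v0:46,v1:12,v2:14,v3:inf,v4:inf,v5:33,v6:0,v7:29,v8:inf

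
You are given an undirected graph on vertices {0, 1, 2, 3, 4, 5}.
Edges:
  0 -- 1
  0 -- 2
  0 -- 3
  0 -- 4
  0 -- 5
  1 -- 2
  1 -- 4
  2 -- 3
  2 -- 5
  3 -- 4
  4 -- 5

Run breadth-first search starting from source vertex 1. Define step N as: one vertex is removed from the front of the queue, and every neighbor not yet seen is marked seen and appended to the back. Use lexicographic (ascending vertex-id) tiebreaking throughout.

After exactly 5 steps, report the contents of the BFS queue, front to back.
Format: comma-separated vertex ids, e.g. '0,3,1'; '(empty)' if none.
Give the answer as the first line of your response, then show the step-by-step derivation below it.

5

step 1: dequeue 1; queue=[0,2,4]; order=1
step 2: dequeue 0; queue=[2,4,3,5]; order=1,0
step 3: dequeue 2; queue=[4,3,5]; order=1,0,2
step 4: dequeue 4; queue=[3,5]; order=1,0,2,4
step 5: dequeue 3; queue=[5]; order=1,0,2,4,3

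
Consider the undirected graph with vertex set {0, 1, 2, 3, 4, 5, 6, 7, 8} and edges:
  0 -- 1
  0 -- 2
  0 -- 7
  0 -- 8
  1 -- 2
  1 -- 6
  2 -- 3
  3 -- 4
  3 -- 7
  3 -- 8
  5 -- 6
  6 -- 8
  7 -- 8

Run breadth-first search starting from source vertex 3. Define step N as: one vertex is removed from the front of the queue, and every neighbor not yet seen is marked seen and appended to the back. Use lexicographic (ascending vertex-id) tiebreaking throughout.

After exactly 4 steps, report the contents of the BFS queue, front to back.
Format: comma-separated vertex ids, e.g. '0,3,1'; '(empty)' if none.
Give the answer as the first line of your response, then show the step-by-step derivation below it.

8,0,1

step 1: dequeue 3; queue=[2,4,7,8]; order=3
step 2: dequeue 2; queue=[4,7,8,0,1]; order=3,2
step 3: dequeue 4; queue=[7,8,0,1]; order=3,2,4
step 4: dequeue 7; queue=[8,0,1]; order=3,2,4,7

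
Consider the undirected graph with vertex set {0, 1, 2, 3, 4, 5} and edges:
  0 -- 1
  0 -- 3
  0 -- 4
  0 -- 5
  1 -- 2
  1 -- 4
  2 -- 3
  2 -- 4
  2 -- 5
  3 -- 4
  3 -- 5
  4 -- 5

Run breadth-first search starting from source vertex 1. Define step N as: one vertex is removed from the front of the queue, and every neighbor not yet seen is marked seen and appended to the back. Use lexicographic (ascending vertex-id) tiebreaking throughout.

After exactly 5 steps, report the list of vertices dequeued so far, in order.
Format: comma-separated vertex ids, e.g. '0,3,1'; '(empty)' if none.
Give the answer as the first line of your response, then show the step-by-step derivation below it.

1,0,2,4,3

step 1: dequeue 1; queue=[0,2,4]; order=1
step 2: dequeue 0; queue=[2,4,3,5]; order=1,0
step 3: dequeue 2; queue=[4,3,5]; order=1,0,2
step 4: dequeue 4; queue=[3,5]; order=1,0,2,4
step 5: dequeue 3; queue=[5]; order=1,0,2,4,3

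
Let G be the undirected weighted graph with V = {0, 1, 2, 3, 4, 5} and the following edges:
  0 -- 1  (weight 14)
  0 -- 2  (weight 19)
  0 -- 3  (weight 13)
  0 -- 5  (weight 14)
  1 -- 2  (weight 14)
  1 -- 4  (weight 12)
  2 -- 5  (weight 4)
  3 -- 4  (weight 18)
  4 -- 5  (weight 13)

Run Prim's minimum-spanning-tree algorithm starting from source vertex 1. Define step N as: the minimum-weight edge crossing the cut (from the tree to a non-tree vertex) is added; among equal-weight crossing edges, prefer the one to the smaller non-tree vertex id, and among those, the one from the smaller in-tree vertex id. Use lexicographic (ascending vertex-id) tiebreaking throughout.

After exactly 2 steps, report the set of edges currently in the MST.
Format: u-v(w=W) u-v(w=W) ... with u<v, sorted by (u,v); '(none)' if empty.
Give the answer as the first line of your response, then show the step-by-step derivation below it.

1-4(w=12) 4-5(w=13)

step 1: add edge 1-4 (w=12); MST = {1-4(w=12)}
step 2: add edge 4-5 (w=13); MST = {1-4(w=12) 4-5(w=13)}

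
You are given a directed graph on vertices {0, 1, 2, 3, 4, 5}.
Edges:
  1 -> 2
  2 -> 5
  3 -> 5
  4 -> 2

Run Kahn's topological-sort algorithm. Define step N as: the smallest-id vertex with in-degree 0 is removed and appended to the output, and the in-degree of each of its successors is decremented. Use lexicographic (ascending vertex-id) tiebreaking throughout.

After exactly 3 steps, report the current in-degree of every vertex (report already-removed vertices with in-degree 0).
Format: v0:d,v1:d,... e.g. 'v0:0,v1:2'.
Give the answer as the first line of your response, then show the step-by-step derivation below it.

v0:0,v1:0,v2:1,v3:0,v4:0,v5:1

step 1: output 0; order=[0]; indeg=(0,0,2,0,0,2)
step 2: output 1; order=[0,1]; indeg=(0,0,1,0,0,2)
step 3: output 3; order=[0,1,3]; indeg=(0,0,1,0,0,1)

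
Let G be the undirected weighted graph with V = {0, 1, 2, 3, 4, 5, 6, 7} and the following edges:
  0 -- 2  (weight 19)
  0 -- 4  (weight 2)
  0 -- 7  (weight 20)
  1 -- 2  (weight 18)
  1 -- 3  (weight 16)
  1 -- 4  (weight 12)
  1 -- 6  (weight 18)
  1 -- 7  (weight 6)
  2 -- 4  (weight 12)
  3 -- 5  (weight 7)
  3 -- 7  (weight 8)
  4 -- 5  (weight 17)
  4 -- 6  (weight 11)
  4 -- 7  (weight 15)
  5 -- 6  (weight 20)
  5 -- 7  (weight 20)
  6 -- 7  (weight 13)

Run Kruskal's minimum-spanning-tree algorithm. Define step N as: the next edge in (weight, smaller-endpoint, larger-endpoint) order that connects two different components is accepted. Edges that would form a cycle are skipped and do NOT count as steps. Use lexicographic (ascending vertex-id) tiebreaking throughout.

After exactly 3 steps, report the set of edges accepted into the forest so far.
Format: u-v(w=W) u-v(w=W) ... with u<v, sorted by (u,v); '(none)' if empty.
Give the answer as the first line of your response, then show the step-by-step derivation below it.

0-4(w=2) 1-7(w=6) 3-5(w=7)

step 1: add edge 0-4 (w=2); MST = {0-4(w=2)}
step 2: add edge 1-7 (w=6); MST = {0-4(w=2) 1-7(w=6)}
step 3: add edge 3-5 (w=7); MST = {0-4(w=2) 1-7(w=6) 3-5(w=7)}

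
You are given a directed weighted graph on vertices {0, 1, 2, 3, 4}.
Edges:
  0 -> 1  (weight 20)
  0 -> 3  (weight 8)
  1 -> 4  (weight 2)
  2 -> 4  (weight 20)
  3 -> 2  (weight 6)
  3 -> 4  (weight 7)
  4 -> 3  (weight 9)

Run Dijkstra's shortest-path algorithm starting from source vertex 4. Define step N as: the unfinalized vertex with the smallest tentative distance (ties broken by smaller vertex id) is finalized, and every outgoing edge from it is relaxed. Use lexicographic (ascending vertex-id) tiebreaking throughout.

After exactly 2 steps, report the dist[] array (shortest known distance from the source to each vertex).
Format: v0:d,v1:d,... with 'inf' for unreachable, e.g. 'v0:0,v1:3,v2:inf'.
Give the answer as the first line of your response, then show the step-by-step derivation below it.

v0:inf,v1:inf,v2:15,v3:9,v4:0

step 1: dist = v0:inf,v1:inf,v2:inf,v3:9,v4:0
step 2: dist = v0:inf,v1:inf,v2:15,v3:9,v4:0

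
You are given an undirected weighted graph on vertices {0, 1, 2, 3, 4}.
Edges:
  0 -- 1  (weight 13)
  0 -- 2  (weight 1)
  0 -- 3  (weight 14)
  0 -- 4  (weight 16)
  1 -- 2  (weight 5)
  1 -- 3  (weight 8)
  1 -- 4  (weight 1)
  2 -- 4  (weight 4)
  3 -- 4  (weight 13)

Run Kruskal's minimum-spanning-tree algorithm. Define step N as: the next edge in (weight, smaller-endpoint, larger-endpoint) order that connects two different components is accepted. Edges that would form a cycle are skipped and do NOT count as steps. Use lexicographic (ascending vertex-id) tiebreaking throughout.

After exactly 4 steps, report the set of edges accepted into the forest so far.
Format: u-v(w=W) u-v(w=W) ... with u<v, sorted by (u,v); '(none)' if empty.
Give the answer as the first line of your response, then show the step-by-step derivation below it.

0-2(w=1) 1-3(w=8) 1-4(w=1) 2-4(w=4)

step 1: add edge 0-2 (w=1); MST = {0-2(w=1)}
step 2: add edge 1-4 (w=1); MST = {0-2(w=1) 1-4(w=1)}
step 3: add edge 2-4 (w=4); MST = {0-2(w=1) 1-4(w=1) 2-4(w=4)}
step 4: add edge 1-3 (w=8); MST = {0-2(w=1) 1-3(w=8) 1-4(w=1) 2-4(w=4)}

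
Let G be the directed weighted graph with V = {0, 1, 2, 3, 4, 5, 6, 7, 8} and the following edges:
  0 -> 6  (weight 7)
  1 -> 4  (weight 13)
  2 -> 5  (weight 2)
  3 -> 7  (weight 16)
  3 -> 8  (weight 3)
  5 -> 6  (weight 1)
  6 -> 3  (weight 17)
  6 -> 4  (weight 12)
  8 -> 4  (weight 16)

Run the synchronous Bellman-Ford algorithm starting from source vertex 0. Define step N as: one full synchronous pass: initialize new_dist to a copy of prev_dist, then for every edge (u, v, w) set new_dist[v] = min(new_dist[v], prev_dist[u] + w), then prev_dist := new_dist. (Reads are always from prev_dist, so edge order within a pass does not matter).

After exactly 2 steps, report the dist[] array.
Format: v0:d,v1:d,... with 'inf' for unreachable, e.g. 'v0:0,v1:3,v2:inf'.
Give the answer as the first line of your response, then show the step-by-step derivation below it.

v0:0,v1:inf,v2:inf,v3:24,v4:19,v5:inf,v6:7,v7:inf,v8:inf

step 1: dist = v0:0,v1:inf,v2:inf,v3:inf,v4:inf,v5:inf,v6:7,v7:inf,v8:inf
step 2: dist = v0:0,v1:inf,v2:inf,v3:24,v4:19,v5:inf,v6:7,v7:inf,v8:inf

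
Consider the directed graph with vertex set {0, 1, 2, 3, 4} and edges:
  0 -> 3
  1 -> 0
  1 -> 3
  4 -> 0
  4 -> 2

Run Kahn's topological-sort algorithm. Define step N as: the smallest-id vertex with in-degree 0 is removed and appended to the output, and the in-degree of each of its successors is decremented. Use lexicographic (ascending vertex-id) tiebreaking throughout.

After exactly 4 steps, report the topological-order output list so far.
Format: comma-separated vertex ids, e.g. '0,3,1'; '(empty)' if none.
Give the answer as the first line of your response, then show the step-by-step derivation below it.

1,4,0,2

step 1: output 1; order=[1]; indeg=(1,0,1,1,0)
step 2: output 4; order=[1,4]; indeg=(0,0,0,1,0)
step 3: output 0; order=[1,4,0]; indeg=(0,0,0,0,0)
step 4: output 2; order=[1,4,0,2]; indeg=(0,0,0,0,0)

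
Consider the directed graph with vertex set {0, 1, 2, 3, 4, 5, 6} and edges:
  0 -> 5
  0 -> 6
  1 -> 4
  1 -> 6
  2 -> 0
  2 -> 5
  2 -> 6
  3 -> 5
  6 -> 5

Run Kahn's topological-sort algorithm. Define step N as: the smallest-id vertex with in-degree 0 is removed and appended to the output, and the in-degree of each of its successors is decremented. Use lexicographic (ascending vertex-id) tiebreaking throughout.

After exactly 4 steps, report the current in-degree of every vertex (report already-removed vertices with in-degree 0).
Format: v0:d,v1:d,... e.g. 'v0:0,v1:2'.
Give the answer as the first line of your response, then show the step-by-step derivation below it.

v0:0,v1:0,v2:0,v3:0,v4:0,v5:1,v6:0

step 1: output 1; order=[1]; indeg=(1,0,0,0,0,4,2)
step 2: output 2; order=[1,2]; indeg=(0,0,0,0,0,3,1)
step 3: output 0; order=[1,2,0]; indeg=(0,0,0,0,0,2,0)
step 4: output 3; order=[1,2,0,3]; indeg=(0,0,0,0,0,1,0)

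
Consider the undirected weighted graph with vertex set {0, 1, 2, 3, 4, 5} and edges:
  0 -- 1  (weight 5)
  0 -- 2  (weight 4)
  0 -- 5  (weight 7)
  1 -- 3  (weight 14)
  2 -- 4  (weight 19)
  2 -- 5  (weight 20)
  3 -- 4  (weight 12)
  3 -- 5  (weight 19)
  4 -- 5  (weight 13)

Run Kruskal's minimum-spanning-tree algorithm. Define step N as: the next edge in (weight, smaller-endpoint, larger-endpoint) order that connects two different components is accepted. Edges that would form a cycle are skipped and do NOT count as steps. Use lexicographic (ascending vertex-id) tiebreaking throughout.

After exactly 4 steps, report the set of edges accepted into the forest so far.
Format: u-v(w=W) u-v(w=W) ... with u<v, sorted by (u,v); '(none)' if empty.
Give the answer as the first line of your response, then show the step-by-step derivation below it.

0-1(w=5) 0-2(w=4) 0-5(w=7) 3-4(w=12)

step 1: add edge 0-2 (w=4); MST = {0-2(w=4)}
step 2: add edge 0-1 (w=5); MST = {0-1(w=5) 0-2(w=4)}
step 3: add edge 0-5 (w=7); MST = {0-1(w=5) 0-2(w=4) 0-5(w=7)}
step 4: add edge 3-4 (w=12); MST = {0-1(w=5) 0-2(w=4) 0-5(w=7) 3-4(w=12)}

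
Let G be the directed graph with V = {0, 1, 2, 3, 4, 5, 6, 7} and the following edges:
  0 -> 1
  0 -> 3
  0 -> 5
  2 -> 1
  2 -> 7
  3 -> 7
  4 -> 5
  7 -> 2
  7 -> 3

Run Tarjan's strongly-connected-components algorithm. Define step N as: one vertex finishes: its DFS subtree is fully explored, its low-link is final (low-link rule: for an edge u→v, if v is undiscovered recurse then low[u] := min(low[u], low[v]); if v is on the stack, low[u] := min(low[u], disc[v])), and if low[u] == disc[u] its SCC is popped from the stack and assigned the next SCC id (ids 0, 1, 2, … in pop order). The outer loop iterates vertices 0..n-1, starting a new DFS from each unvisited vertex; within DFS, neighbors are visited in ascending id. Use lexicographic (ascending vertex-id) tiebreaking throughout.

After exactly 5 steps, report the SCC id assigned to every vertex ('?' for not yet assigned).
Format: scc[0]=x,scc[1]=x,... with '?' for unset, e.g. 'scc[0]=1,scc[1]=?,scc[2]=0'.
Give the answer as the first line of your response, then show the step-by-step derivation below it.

scc[0]=?,scc[1]=0,scc[2]=1,scc[3]=1,scc[4]=?,scc[5]=2,scc[6]=?,scc[7]=1

step 1: low=(low[0]=0,low[1]=1,low[2]=?,low[3]=?,low[4]=?,low[5]=?,low[6]=?,low[7]=?); scc=(scc[0]=?,scc[1]=0,scc[2]=?,scc[3]=?,scc[4]=?,scc[5]=?,scc[6]=?,scc[7]=?)
step 2: low=(low[0]=0,low[1]=1,low[2]=3,low[3]=2,low[4]=?,low[5]=?,low[6]=?,low[7]=3); scc=(scc[0]=?,scc[1]=0,scc[2]=?,scc[3]=?,scc[4]=?,scc[5]=?,scc[6]=?,scc[7]=?)
step 3: low=(low[0]=0,low[1]=1,low[2]=3,low[3]=2,low[4]=?,low[5]=?,low[6]=?,low[7]=2); scc=(scc[0]=?,scc[1]=0,scc[2]=?,scc[3]=?,scc[4]=?,scc[5]=?,scc[6]=?,scc[7]=?)
step 4: low=(low[0]=0,low[1]=1,low[2]=3,low[3]=2,low[4]=?,low[5]=?,low[6]=?,low[7]=2); scc=(scc[0]=?,scc[1]=0,scc[2]=1,scc[3]=1,scc[4]=?,scc[5]=?,scc[6]=?,scc[7]=1)
step 5: low=(low[0]=0,low[1]=1,low[2]=3,low[3]=2,low[4]=?,low[5]=5,low[6]=?,low[7]=2); scc=(scc[0]=?,scc[1]=0,scc[2]=1,scc[3]=1,scc[4]=?,scc[5]=2,scc[6]=?,scc[7]=1)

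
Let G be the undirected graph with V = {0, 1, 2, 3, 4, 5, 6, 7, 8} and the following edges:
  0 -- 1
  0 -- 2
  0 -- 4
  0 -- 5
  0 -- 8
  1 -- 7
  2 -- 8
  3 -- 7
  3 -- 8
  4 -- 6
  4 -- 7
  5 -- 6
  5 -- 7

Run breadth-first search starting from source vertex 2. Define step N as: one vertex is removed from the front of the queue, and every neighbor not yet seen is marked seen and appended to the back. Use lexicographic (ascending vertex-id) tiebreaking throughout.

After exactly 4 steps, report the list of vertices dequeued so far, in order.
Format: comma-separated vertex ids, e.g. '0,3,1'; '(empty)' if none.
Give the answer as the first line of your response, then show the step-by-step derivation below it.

2,0,8,1

step 1: dequeue 2; queue=[0,8]; order=2
step 2: dequeue 0; queue=[8,1,4,5]; order=2,0
step 3: dequeue 8; queue=[1,4,5,3]; order=2,0,8
step 4: dequeue 1; queue=[4,5,3,7]; order=2,0,8,1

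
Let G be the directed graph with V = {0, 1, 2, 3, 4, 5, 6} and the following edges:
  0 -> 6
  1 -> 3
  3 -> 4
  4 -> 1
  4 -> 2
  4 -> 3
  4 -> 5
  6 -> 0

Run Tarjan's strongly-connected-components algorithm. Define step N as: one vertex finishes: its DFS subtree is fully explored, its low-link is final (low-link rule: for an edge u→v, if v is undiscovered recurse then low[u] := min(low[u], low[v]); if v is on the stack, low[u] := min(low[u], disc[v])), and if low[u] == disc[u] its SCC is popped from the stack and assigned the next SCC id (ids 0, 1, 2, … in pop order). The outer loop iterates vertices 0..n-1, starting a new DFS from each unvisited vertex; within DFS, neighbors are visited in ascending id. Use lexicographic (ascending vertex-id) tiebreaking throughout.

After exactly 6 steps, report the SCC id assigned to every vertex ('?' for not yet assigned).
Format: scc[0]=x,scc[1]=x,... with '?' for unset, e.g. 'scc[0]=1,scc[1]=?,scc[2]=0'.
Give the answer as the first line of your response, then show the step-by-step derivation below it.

scc[0]=0,scc[1]=?,scc[2]=1,scc[3]=?,scc[4]=?,scc[5]=2,scc[6]=0

step 1: low=(low[0]=0,low[1]=?,low[2]=?,low[3]=?,low[4]=?,low[5]=?,low[6]=0); scc=(scc[0]=?,scc[1]=?,scc[2]=?,scc[3]=?,scc[4]=?,scc[5]=?,scc[6]=?)
step 2: low=(low[0]=0,low[1]=?,low[2]=?,low[3]=?,low[4]=?,low[5]=?,low[6]=0); scc=(scc[0]=0,scc[1]=?,scc[2]=?,scc[3]=?,scc[4]=?,scc[5]=?,scc[6]=0)
step 3: low=(low[0]=0,low[1]=2,low[2]=5,low[3]=3,low[4]=2,low[5]=?,low[6]=0); scc=(scc[0]=0,scc[1]=?,scc[2]=1,scc[3]=?,scc[4]=?,scc[5]=?,scc[6]=0)
step 4: low=(low[0]=0,low[1]=2,low[2]=5,low[3]=3,low[4]=2,low[5]=6,low[6]=0); scc=(scc[0]=0,scc[1]=?,scc[2]=1,scc[3]=?,scc[4]=?,scc[5]=2,scc[6]=0)
step 5: low=(low[0]=0,low[1]=2,low[2]=5,low[3]=3,low[4]=2,low[5]=6,low[6]=0); scc=(scc[0]=0,scc[1]=?,scc[2]=1,scc[3]=?,scc[4]=?,scc[5]=2,scc[6]=0)
step 6: low=(low[0]=0,low[1]=2,low[2]=5,low[3]=2,low[4]=2,low[5]=6,low[6]=0); scc=(scc[0]=0,scc[1]=?,scc[2]=1,scc[3]=?,scc[4]=?,scc[5]=2,scc[6]=0)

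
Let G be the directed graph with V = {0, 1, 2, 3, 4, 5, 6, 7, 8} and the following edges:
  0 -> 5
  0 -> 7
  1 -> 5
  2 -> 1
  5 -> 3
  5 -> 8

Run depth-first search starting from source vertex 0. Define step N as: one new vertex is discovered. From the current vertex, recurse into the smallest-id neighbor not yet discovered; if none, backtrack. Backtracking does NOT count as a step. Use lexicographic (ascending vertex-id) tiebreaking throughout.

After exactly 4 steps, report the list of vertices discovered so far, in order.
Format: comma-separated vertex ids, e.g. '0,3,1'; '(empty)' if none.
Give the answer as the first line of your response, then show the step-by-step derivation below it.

0,5,3,8

step 1: discover 0; path=0; order=0
step 2: discover 5; path=0>5; order=0,5
step 3: discover 3; path=0>5>3; order=0,5,3
step 4: discover 8; path=0>5>8; order=0,5,3,8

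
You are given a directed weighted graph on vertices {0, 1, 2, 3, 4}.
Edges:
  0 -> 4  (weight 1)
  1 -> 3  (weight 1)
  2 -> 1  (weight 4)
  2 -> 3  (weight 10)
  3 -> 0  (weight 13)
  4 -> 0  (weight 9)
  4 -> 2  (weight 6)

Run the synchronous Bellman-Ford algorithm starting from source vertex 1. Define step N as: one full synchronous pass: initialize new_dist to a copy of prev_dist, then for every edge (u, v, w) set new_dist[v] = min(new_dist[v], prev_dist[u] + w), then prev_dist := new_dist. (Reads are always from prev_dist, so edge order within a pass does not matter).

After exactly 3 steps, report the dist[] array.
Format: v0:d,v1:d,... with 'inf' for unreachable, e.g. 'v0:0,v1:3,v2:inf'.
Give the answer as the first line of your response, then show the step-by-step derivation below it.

v0:14,v1:0,v2:inf,v3:1,v4:15

step 1: dist = v0:inf,v1:0,v2:inf,v3:1,v4:inf
step 2: dist = v0:14,v1:0,v2:inf,v3:1,v4:inf
step 3: dist = v0:14,v1:0,v2:inf,v3:1,v4:15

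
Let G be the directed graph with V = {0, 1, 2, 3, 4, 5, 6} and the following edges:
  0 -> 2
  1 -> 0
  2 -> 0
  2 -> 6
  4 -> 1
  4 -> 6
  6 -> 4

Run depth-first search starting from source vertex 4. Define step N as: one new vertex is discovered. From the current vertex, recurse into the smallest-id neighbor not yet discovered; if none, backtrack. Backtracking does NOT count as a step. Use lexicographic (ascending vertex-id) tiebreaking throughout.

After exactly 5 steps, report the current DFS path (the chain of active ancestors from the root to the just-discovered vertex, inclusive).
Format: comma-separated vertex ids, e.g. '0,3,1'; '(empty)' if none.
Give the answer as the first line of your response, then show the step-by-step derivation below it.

4,1,0,2,6

step 1: discover 4; path=4; order=4
step 2: discover 1; path=4>1; order=4,1
step 3: discover 0; path=4>1>0; order=4,1,0
step 4: discover 2; path=4>1>0>2; order=4,1,0,2
step 5: discover 6; path=4>1>0>2>6; order=4,1,0,2,6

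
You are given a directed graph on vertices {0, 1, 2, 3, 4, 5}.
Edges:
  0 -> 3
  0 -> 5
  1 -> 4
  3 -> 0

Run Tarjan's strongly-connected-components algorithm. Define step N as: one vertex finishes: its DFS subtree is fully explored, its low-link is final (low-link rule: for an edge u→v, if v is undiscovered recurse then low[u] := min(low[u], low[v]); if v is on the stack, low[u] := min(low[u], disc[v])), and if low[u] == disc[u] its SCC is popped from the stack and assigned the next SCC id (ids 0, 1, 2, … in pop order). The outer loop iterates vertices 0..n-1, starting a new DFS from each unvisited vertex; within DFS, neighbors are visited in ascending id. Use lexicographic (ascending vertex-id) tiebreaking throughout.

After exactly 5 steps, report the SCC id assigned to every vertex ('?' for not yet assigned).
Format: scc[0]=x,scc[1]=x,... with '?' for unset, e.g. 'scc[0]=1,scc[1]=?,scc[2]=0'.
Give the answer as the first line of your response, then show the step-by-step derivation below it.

scc[0]=1,scc[1]=3,scc[2]=?,scc[3]=1,scc[4]=2,scc[5]=0

step 1: low=(low[0]=0,low[1]=?,low[2]=?,low[3]=0,low[4]=?,low[5]=?); scc=(scc[0]=?,scc[1]=?,scc[2]=?,scc[3]=?,scc[4]=?,scc[5]=?)
step 2: low=(low[0]=0,low[1]=?,low[2]=?,low[3]=0,low[4]=?,low[5]=2); scc=(scc[0]=?,scc[1]=?,scc[2]=?,scc[3]=?,scc[4]=?,scc[5]=0)
step 3: low=(low[0]=0,low[1]=?,low[2]=?,low[3]=0,low[4]=?,low[5]=2); scc=(scc[0]=1,scc[1]=?,scc[2]=?,scc[3]=1,scc[4]=?,scc[5]=0)
step 4: low=(low[0]=0,low[1]=3,low[2]=?,low[3]=0,low[4]=4,low[5]=2); scc=(scc[0]=1,scc[1]=?,scc[2]=?,scc[3]=1,scc[4]=2,scc[5]=0)
step 5: low=(low[0]=0,low[1]=3,low[2]=?,low[3]=0,low[4]=4,low[5]=2); scc=(scc[0]=1,scc[1]=3,scc[2]=?,scc[3]=1,scc[4]=2,scc[5]=0)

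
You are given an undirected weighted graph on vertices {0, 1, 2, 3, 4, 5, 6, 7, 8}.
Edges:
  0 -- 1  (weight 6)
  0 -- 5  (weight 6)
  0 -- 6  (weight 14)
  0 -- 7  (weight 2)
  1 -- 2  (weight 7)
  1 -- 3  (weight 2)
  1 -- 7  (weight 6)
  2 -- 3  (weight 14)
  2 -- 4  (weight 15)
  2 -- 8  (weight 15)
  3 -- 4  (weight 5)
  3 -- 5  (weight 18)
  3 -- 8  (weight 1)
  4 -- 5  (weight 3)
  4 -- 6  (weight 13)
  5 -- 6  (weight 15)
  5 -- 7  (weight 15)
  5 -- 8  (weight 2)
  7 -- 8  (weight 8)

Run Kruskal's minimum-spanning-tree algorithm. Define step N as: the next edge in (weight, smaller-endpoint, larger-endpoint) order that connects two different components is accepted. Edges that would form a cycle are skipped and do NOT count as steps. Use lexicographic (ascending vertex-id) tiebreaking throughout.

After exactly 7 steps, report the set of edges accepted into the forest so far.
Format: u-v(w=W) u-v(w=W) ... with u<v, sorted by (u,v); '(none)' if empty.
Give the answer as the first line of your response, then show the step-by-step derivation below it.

0-1(w=6) 0-7(w=2) 1-2(w=7) 1-3(w=2) 3-8(w=1) 4-5(w=3) 5-8(w=2)

step 1: add edge 3-8 (w=1); MST = {3-8(w=1)}
step 2: add edge 0-7 (w=2); MST = {0-7(w=2) 3-8(w=1)}
step 3: add edge 1-3 (w=2); MST = {0-7(w=2) 1-3(w=2) 3-8(w=1)}
step 4: add edge 5-8 (w=2); MST = {0-7(w=2) 1-3(w=2) 3-8(w=1) 5-8(w=2)}
step 5: add edge 4-5 (w=3); MST = {0-7(w=2) 1-3(w=2) 3-8(w=1) 4-5(w=3) 5-8(w=2)}
step 6: add edge 0-1 (w=6); MST = {0-1(w=6) 0-7(w=2) 1-3(w=2) 3-8(w=1) 4-5(w=3) 5-8(w=2)}
step 7: add edge 1-2 (w=7); MST = {0-1(w=6) 0-7(w=2) 1-2(w=7) 1-3(w=2) 3-8(w=1) 4-5(w=3) 5-8(w=2)}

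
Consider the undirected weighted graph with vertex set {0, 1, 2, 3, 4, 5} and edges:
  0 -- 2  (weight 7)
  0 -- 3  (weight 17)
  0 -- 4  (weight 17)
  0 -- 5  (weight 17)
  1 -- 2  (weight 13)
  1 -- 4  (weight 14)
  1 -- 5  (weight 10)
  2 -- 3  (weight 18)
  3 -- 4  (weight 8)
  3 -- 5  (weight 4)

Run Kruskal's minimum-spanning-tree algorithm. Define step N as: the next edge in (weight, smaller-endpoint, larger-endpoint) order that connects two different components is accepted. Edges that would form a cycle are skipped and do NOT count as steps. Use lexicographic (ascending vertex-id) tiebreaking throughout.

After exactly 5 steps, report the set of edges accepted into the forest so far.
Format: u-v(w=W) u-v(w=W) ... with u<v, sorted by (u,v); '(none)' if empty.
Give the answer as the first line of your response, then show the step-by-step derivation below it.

0-2(w=7) 1-2(w=13) 1-5(w=10) 3-4(w=8) 3-5(w=4)

step 1: add edge 3-5 (w=4); MST = {3-5(w=4)}
step 2: add edge 0-2 (w=7); MST = {0-2(w=7) 3-5(w=4)}
step 3: add edge 3-4 (w=8); MST = {0-2(w=7) 3-4(w=8) 3-5(w=4)}
step 4: add edge 1-5 (w=10); MST = {0-2(w=7) 1-5(w=10) 3-4(w=8) 3-5(w=4)}
step 5: add edge 1-2 (w=13); MST = {0-2(w=7) 1-2(w=13) 1-5(w=10) 3-4(w=8) 3-5(w=4)}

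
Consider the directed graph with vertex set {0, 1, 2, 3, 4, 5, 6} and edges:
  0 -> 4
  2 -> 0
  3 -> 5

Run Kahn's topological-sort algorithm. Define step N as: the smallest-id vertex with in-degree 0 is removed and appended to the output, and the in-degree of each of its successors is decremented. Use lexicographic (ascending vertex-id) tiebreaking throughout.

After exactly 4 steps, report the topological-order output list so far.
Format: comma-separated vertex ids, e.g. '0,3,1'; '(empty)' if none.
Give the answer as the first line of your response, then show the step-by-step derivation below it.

1,2,0,3

step 1: output 1; order=[1]; indeg=(1,0,0,0,1,1,0)
step 2: output 2; order=[1,2]; indeg=(0,0,0,0,1,1,0)
step 3: output 0; order=[1,2,0]; indeg=(0,0,0,0,0,1,0)
step 4: output 3; order=[1,2,0,3]; indeg=(0,0,0,0,0,0,0)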